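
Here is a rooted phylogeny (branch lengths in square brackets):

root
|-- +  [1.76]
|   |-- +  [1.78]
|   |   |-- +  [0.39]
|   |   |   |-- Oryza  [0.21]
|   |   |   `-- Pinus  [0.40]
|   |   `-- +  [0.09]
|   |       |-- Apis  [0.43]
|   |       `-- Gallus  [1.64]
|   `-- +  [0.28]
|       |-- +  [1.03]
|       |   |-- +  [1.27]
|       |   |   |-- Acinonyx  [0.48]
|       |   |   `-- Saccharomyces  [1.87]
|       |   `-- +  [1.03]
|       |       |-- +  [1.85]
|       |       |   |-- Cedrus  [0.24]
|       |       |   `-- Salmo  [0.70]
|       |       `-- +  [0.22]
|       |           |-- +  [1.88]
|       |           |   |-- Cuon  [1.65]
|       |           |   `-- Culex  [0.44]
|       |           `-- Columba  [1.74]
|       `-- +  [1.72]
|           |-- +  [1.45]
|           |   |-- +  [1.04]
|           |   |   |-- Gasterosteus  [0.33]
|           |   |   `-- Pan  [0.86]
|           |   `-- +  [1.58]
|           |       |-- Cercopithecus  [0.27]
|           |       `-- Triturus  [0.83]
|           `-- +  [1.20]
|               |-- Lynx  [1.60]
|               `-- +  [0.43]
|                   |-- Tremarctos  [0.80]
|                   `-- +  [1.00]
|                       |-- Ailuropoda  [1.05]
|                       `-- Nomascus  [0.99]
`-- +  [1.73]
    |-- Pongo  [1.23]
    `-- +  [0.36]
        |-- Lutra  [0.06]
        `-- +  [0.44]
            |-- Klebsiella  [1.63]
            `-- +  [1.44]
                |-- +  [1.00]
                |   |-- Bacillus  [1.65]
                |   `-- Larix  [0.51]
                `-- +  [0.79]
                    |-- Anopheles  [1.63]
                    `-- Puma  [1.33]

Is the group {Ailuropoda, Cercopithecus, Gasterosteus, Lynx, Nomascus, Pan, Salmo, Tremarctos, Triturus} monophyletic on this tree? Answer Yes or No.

No

The MRCA of the listed taxa subtends (((Acinonyx,Saccharomyces),((Cedrus,Salmo),((Cuon,Culex),Columba))),(((Gasterosteus,Pan),(Cercopithecus,Triturus)),(Lynx,(Tremarctos,(Ailuropoda,Nomascus))))).
That clade also contains Acinonyx, Cedrus, Columba, Culex, Cuon, Saccharomyces, which are not in the proposed group, so the group is not monophyletic.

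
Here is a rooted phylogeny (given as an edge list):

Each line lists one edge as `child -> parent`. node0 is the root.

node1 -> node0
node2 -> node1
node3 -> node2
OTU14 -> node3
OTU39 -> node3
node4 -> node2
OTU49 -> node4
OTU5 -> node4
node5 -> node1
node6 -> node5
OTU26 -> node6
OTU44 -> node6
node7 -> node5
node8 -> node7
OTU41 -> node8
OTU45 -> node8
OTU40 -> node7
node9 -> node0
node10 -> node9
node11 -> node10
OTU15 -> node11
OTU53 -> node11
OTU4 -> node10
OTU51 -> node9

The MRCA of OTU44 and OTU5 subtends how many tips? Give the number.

9

The MRCA of OTU44 and OTU5 is the node subtending (((OTU14,OTU39),(OTU49,OTU5)),((OTU26,OTU44),((OTU41,OTU45),OTU40))).
That clade contains 9 terminal taxa: OTU14, OTU26, OTU39, OTU40, OTU41, OTU44, OTU45, OTU49, OTU5.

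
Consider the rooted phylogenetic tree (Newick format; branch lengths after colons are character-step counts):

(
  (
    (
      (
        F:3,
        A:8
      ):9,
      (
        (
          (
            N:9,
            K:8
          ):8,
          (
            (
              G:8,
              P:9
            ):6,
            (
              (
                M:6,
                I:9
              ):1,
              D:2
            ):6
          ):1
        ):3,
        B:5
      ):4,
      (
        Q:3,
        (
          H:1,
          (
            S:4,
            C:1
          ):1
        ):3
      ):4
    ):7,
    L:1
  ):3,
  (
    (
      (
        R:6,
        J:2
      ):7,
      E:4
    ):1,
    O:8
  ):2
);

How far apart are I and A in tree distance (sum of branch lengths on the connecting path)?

41

The path runs I → … → MRCA → … → A; the MRCA is the node subtending ((F,A),(((N,K),((G,P),((M,I),D))),B),(Q,(H,(S,C)))).
Branch lengths along that path: 9 + 1 + 6 + 1 + 3 + 4 + 9 + 8 = 41.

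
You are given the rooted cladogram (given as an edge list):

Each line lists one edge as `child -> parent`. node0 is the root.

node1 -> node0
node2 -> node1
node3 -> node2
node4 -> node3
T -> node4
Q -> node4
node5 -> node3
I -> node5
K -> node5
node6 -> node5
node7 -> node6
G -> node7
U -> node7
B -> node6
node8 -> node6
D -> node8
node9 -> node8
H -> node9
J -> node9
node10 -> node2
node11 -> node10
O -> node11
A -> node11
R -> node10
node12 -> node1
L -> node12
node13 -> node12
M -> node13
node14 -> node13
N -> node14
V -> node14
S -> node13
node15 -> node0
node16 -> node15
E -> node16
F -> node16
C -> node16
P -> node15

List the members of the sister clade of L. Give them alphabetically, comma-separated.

L attaches to the tree at the node subtending (L,(M,(N,V),S)).
The other lineage descending from that same node — the sister group — is (M,(N,V),S); its 4 tips in alphabetical order are the answer.

M, N, S, V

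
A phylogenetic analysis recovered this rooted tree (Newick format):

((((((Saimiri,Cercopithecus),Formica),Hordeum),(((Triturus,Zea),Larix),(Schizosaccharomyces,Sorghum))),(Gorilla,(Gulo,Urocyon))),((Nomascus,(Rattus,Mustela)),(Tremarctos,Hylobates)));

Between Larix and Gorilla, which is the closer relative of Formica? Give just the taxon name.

Larix

The MRCA of Formica and Larix subtends ((((Saimiri,Cercopithecus),Formica),Hordeum),(((Triturus,Zea),Larix),(Schizosaccharomyces,Sorghum))) (9 taxa).
The MRCA of Formica and Gorilla subtends (((((Saimiri,Cercopithecus),Formica),Hordeum),(((Triturus,Zea),Larix),(Schizosaccharomyces,Sorghum))),(Gorilla,(Gulo,Urocyon))) (12 taxa).
The first is nested inside the second, so Formica shares a more recent common ancestor with Larix.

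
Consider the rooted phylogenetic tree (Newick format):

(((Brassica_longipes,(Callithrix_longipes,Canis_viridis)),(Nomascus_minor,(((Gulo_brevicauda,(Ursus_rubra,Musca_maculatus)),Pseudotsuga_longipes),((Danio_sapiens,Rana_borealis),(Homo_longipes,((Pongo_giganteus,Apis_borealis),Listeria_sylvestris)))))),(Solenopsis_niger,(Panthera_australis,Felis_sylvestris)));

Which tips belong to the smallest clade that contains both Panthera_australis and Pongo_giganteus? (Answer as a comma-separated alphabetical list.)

Apis_borealis, Brassica_longipes, Callithrix_longipes, Canis_viridis, Danio_sapiens, Felis_sylvestris, Gulo_brevicauda, Homo_longipes, Listeria_sylvestris, Musca_maculatus, Nomascus_minor, Panthera_australis, Pongo_giganteus, Pseudotsuga_longipes, Rana_borealis, Solenopsis_niger, Ursus_rubra

Tracing Panthera_australis: it sits inside (Panthera_australis,Felis_sylvestris).
Tracing Pongo_giganteus: it sits inside (Pongo_giganteus,Apis_borealis).
The smallest clade enclosing both is the whole tree (their MRCA is the root), so the answer is all 17 tips in alphabetical order.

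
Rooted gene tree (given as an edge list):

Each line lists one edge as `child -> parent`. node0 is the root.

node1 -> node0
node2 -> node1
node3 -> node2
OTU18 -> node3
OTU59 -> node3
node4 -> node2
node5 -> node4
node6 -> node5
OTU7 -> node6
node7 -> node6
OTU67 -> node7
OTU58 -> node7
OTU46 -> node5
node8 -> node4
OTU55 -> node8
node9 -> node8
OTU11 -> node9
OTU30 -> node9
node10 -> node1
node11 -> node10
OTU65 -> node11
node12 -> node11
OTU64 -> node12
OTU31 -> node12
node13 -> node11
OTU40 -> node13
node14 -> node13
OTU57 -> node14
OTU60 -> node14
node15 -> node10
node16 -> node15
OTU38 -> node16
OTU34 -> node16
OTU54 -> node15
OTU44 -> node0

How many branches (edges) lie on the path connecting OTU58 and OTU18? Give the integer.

7

The MRCA of OTU58 and OTU18 is the node subtending ((OTU18,OTU59),(((OTU7,(OTU67,OTU58)),OTU46),(OTU55,(OTU11,OTU30)))).
From OTU58 up to that node: 5 branches. From OTU18 up to the same node: 2 branches. Total: 5 + 2 = 7.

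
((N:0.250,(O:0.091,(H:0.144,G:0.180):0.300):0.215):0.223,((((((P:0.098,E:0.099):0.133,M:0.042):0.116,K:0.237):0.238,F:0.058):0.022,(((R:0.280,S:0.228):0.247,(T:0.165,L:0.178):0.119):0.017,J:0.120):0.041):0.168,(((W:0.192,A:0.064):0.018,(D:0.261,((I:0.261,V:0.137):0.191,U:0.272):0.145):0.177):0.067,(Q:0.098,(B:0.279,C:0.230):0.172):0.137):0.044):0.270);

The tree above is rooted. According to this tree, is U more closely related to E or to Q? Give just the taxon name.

Q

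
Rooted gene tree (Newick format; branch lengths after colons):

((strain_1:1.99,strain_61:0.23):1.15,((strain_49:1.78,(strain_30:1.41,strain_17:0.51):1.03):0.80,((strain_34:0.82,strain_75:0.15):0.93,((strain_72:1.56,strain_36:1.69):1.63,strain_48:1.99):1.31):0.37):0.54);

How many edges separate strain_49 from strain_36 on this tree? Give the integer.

6

The MRCA of strain_49 and strain_36 is the node subtending ((strain_49,(strain_30,strain_17)),((strain_34,strain_75),((strain_72,strain_36),strain_48))).
From strain_49 up to that node: 2 branches. From strain_36 up to the same node: 4 branches. Total: 2 + 4 = 6.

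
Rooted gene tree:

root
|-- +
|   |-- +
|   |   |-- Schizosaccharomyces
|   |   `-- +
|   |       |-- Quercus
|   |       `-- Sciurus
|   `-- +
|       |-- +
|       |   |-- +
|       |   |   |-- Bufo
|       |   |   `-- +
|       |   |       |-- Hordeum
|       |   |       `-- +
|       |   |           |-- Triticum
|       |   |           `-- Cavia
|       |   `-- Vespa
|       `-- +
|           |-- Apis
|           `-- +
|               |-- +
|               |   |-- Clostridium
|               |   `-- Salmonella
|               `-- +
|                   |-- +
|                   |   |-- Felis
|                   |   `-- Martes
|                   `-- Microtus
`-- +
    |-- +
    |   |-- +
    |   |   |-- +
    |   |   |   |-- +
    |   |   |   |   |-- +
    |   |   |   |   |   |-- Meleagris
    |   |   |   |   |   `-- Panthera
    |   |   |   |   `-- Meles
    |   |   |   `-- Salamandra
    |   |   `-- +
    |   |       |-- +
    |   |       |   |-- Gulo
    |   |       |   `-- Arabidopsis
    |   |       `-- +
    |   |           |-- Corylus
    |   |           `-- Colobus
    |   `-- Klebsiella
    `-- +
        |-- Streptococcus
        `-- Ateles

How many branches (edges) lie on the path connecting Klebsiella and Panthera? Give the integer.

The MRCA of Klebsiella and Panthera is the node subtending (((((Meleagris,Panthera),Meles),Salamandra),((Gulo,Arabidopsis),(Corylus,Colobus))),Klebsiella).
From Klebsiella up to that node: 1 branch. From Panthera up to the same node: 5 branches. Total: 1 + 5 = 6.

6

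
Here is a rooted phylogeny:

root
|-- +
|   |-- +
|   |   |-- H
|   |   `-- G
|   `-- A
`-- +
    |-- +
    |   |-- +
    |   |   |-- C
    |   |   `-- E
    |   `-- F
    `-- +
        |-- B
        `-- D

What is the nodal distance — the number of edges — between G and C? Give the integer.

The MRCA of G and C is the root of the tree.
From G up to that node: 3 branches. From C up to the same node: 4 branches. Total: 3 + 4 = 7.

7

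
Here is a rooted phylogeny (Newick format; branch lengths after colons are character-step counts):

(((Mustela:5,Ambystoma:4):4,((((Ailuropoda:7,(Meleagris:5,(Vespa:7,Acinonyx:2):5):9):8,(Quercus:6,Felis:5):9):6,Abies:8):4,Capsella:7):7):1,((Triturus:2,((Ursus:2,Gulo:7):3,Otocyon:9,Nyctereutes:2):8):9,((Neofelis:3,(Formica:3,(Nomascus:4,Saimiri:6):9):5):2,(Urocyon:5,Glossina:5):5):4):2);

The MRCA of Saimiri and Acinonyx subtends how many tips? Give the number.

The MRCA of Saimiri and Acinonyx is the root, so the clade is the entire tree.
That clade contains 21 terminal taxa: Abies, Acinonyx, Ailuropoda, Ambystoma, Capsella, Felis, Formica, Glossina, Gulo, Meleagris, Mustela, Neofelis, Nomascus, Nyctereutes, Otocyon, Quercus, Saimiri, Triturus, Urocyon, Ursus, Vespa.

21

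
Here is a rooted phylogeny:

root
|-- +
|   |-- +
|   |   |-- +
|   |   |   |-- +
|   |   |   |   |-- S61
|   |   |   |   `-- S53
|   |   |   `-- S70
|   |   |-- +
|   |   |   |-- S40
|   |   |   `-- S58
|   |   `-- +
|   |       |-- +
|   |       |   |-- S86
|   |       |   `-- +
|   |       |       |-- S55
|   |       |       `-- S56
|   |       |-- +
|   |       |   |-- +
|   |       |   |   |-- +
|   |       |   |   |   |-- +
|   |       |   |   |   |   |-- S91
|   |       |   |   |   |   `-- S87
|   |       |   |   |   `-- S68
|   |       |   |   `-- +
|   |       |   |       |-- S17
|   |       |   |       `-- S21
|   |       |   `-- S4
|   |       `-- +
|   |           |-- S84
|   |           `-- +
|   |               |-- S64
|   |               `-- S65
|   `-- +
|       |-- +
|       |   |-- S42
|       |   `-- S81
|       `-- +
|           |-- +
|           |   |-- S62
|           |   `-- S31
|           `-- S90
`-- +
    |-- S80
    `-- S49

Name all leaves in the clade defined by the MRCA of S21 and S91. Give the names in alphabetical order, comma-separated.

Tracing S21: it sits inside (S17,S21).
Tracing S91: it sits inside (S91,S87).
The smallest clade enclosing both is (((S91,S87),S68),(S17,S21)); the answer is its 5 terminal taxa in alphabetical order.

S17, S21, S68, S87, S91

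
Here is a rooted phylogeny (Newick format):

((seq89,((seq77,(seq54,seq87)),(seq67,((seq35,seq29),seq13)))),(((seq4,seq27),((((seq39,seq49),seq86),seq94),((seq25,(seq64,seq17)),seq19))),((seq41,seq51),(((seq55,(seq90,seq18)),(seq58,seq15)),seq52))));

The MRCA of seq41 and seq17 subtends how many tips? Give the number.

18

The MRCA of seq41 and seq17 is the node subtending (((seq4,seq27),((((seq39,seq49),seq86),seq94),((seq25,(seq64,seq17)),seq19))),((seq41,seq51),(((seq55,(seq90,seq18)),(seq58,seq15)),seq52))).
That clade contains 18 terminal taxa: seq15, seq17, seq18, seq19, seq25, seq27, seq39, seq4, seq41, seq49, seq51, seq52, seq55, seq58, seq64, seq86, seq90, seq94.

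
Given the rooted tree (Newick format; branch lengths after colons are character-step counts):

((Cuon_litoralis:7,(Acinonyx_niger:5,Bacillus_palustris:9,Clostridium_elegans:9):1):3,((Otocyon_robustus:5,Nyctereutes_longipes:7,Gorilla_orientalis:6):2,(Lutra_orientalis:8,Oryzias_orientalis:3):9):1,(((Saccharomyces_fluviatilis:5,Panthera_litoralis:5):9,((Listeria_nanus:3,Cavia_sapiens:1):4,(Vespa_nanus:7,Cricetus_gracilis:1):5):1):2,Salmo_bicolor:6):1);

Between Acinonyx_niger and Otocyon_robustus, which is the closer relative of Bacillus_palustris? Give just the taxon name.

The MRCA of Bacillus_palustris and Acinonyx_niger subtends (Acinonyx_niger,Bacillus_palustris,Clostridium_elegans) (3 taxa).
The MRCA of Bacillus_palustris and Otocyon_robustus is the root, subtending the entire tree (16 taxa).
The first is nested inside the second, so Bacillus_palustris shares a more recent common ancestor with Acinonyx_niger.

Acinonyx_niger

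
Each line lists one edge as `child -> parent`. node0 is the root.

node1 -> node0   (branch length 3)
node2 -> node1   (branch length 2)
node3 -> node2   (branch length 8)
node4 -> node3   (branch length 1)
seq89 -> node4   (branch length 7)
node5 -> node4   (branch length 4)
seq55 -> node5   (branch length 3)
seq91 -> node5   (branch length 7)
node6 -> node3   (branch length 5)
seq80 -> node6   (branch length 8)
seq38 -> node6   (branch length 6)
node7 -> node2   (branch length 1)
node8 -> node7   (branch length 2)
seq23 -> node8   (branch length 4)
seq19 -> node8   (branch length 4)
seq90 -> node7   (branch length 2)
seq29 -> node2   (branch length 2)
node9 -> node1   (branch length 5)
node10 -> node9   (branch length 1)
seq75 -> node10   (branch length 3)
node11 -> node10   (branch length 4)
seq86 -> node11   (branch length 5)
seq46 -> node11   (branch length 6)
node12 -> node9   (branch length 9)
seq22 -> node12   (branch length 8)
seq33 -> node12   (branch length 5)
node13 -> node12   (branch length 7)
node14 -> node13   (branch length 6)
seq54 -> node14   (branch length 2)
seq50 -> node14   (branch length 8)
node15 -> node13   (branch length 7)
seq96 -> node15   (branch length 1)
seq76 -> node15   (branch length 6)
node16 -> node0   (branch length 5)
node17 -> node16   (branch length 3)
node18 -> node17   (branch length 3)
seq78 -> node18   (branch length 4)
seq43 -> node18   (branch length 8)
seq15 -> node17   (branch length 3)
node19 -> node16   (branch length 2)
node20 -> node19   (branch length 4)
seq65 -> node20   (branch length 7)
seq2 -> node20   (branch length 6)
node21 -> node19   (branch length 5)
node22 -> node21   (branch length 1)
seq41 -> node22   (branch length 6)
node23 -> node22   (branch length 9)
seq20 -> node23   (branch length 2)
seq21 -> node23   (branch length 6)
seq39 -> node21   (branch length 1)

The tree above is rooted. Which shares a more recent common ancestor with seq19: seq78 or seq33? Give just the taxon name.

seq33

The MRCA of seq19 and seq33 subtends ((((seq89,(seq55,seq91)),(seq80,seq38)),((seq23,seq19),seq90),seq29),((seq75,(seq86,seq46)),(seq22,seq33,((seq54,seq50),(seq96,seq76))))) (18 taxa).
The MRCA of seq19 and seq78 is the root, subtending the entire tree (27 taxa).
The first is nested inside the second, so seq19 shares a more recent common ancestor with seq33.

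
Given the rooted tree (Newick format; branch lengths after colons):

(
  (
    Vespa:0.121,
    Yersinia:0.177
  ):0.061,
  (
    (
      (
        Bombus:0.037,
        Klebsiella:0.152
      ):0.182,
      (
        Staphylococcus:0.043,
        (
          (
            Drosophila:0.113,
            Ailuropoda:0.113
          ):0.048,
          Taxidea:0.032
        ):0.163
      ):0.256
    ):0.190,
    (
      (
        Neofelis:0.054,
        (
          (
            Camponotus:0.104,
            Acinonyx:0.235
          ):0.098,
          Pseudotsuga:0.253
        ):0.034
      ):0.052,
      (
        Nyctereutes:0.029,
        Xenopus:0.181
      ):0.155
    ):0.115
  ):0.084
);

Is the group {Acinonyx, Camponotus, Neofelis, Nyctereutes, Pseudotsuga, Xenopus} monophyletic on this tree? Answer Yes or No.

Yes

The most recent common ancestor of these taxa subtends ((Neofelis,((Camponotus,Acinonyx),Pseudotsuga)),(Nyctereutes,Xenopus)).
That clade has exactly 6 tips — every listed taxon and nothing else — so the group is monophyletic.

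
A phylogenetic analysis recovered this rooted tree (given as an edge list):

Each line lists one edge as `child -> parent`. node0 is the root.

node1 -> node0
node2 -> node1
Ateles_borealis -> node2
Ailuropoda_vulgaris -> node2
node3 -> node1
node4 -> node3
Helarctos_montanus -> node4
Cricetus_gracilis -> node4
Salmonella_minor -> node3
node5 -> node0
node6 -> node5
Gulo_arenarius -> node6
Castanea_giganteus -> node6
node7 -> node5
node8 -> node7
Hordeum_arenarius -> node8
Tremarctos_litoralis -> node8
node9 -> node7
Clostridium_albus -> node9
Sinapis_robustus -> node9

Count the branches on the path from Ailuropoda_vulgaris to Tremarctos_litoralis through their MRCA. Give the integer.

The MRCA of Ailuropoda_vulgaris and Tremarctos_litoralis is the root of the tree.
From Ailuropoda_vulgaris up to that node: 3 branches. From Tremarctos_litoralis up to the same node: 4 branches. Total: 3 + 4 = 7.

7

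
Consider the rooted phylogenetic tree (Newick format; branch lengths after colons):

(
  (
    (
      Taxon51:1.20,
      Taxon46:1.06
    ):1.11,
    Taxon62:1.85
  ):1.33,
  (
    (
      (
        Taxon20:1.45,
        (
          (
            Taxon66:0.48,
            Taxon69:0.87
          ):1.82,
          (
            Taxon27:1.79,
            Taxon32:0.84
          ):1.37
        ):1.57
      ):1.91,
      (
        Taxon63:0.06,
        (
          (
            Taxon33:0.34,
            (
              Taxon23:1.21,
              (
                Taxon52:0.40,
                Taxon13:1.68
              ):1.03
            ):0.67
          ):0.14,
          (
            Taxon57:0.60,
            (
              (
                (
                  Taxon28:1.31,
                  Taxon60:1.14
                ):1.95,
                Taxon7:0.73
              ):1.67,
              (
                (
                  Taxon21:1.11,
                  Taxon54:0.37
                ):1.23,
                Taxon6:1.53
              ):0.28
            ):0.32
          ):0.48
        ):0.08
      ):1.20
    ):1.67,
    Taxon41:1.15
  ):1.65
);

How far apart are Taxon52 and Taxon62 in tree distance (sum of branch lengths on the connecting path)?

10.02

The path runs Taxon52 → … → MRCA → … → Taxon62; the MRCA is the root of the tree.
Branch lengths along that path: 0.40 + 1.03 + 0.67 + 0.14 + 0.08 + 1.20 + 1.67 + 1.65 + 1.33 + 1.85 = 10.02.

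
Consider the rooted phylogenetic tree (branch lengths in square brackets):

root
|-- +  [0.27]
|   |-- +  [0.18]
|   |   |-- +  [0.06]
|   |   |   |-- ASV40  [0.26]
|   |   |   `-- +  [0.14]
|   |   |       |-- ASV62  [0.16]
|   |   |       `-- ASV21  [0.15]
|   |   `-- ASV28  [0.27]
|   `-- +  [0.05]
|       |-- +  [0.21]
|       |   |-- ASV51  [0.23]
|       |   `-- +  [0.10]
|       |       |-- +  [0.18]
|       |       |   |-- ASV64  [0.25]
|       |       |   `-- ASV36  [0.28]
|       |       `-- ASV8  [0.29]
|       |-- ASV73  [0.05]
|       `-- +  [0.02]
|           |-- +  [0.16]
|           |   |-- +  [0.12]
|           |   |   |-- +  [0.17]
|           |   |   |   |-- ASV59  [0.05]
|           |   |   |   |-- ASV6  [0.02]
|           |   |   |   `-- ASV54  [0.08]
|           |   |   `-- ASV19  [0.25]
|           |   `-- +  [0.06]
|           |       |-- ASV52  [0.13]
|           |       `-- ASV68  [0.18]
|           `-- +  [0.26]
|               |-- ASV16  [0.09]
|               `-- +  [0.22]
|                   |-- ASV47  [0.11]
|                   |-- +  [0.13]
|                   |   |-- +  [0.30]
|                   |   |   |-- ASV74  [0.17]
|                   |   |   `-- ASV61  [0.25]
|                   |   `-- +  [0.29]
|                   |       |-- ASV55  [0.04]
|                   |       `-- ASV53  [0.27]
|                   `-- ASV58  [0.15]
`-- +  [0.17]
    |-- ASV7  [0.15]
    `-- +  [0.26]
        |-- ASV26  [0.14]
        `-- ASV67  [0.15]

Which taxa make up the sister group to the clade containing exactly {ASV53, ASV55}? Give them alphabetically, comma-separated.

The clade containing exactly {ASV53, ASV55} attaches to the tree at the node subtending ((ASV74,ASV61),(ASV55,ASV53)).
The other lineage descending from that same node — the sister group — is (ASV74,ASV61); its 2 tips in alphabetical order are the answer.

ASV61, ASV74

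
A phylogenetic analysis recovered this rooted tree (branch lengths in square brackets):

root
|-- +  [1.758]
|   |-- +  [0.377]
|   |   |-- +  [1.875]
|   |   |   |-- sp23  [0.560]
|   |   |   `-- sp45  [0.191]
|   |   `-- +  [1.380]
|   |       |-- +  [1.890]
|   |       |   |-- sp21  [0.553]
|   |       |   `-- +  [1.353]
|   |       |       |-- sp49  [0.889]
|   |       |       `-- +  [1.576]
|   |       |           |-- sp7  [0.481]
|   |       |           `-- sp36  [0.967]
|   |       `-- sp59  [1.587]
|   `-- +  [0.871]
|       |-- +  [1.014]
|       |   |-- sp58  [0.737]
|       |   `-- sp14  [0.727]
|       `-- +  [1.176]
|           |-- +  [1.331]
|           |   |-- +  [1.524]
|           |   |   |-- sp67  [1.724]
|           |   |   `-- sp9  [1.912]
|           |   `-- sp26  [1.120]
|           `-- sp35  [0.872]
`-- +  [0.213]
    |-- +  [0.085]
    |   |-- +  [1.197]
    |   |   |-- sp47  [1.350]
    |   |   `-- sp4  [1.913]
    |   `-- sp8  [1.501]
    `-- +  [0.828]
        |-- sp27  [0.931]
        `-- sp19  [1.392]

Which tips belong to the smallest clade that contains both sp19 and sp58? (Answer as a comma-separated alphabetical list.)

sp14, sp19, sp21, sp23, sp26, sp27, sp35, sp36, sp4, sp45, sp47, sp49, sp58, sp59, sp67, sp7, sp8, sp9

Tracing sp19: it sits inside (sp27,sp19).
Tracing sp58: it sits inside (sp58,sp14).
The smallest clade enclosing both is the whole tree (their MRCA is the root), so the answer is all 18 tips in alphabetical order.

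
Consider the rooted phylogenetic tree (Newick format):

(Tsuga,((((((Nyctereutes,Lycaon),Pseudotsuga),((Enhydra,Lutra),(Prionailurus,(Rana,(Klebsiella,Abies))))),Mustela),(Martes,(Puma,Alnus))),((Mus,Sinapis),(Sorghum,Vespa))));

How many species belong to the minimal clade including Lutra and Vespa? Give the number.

17

The MRCA of Lutra and Vespa is the node subtending ((((((Nyctereutes,Lycaon),Pseudotsuga),((Enhydra,Lutra),(Prionailurus,(Rana,(Klebsiella,Abies))))),Mustela),(Martes,(Puma,Alnus))),((Mus,Sinapis),(Sorghum,Vespa))).
That clade contains 17 terminal taxa: Abies, Alnus, Enhydra, Klebsiella, Lutra, Lycaon, Martes, Mus, Mustela, Nyctereutes, Prionailurus, Pseudotsuga, Puma, Rana, Sinapis, Sorghum, Vespa.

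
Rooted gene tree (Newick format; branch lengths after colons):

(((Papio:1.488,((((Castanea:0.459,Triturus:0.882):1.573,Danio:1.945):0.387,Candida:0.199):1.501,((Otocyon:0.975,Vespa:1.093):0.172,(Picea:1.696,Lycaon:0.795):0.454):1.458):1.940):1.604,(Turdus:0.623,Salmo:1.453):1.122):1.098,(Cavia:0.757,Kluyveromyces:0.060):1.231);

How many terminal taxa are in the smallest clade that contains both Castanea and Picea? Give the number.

The MRCA of Castanea and Picea is the node subtending ((((Castanea,Triturus),Danio),Candida),((Otocyon,Vespa),(Picea,Lycaon))).
That clade contains 8 terminal taxa: Candida, Castanea, Danio, Lycaon, Otocyon, Picea, Triturus, Vespa.

8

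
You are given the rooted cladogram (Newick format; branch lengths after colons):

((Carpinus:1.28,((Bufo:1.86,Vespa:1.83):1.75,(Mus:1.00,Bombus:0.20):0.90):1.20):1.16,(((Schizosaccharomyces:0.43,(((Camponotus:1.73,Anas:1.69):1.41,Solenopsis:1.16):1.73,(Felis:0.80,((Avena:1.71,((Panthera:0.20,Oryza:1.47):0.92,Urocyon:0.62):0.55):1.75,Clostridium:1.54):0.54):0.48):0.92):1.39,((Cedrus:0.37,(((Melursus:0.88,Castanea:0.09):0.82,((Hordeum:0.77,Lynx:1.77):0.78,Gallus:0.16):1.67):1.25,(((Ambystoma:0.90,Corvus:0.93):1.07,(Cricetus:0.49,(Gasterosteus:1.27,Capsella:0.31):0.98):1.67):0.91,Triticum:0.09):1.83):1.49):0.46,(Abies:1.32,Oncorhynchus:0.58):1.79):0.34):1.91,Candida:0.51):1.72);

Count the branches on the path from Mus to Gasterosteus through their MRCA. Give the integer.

14

The MRCA of Mus and Gasterosteus is the root of the tree.
From Mus up to that node: 4 branches. From Gasterosteus up to the same node: 10 branches. Total: 4 + 10 = 14.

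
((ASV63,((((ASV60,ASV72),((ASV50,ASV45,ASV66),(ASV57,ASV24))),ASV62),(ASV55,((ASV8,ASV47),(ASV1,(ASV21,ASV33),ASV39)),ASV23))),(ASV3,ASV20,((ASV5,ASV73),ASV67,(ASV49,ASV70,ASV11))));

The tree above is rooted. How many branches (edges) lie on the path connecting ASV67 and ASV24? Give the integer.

10

The MRCA of ASV67 and ASV24 is the root of the tree.
From ASV67 up to that node: 3 branches. From ASV24 up to the same node: 7 branches. Total: 3 + 7 = 10.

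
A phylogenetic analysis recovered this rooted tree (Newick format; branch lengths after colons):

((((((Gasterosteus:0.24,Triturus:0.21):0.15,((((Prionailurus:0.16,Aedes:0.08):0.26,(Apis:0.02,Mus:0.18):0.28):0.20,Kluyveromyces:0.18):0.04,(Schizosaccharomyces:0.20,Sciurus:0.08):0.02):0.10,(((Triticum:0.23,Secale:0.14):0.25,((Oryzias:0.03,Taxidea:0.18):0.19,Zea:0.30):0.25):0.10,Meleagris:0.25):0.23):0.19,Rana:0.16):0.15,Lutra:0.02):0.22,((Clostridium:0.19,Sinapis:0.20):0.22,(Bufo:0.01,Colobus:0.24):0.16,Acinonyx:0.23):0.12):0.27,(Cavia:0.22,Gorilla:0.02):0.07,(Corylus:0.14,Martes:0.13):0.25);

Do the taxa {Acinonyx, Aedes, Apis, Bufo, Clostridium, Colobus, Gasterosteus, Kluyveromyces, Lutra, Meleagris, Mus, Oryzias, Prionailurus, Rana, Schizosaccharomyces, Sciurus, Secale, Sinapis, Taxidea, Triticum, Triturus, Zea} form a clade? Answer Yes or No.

Yes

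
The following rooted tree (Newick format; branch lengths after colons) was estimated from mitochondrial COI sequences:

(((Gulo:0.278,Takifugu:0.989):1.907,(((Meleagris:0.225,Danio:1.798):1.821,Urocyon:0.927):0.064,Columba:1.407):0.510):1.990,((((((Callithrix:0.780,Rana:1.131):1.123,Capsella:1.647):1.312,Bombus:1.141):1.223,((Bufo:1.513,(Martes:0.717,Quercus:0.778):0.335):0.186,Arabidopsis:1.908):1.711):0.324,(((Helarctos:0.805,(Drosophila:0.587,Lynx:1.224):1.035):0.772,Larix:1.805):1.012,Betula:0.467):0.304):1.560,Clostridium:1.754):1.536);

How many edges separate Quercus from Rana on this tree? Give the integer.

8

The MRCA of Quercus and Rana is the node subtending ((((Callithrix,Rana),Capsella),Bombus),((Bufo,(Martes,Quercus)),Arabidopsis)).
From Quercus up to that node: 4 branches. From Rana up to the same node: 4 branches. Total: 4 + 4 = 8.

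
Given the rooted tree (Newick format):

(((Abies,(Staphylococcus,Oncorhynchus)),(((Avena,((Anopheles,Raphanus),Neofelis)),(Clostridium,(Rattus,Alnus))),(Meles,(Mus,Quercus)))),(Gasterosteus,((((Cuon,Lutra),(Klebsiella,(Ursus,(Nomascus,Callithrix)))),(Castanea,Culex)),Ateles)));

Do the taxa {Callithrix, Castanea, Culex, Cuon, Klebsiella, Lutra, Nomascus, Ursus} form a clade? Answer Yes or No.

Yes

The most recent common ancestor of these taxa subtends (((Cuon,Lutra),(Klebsiella,(Ursus,(Nomascus,Callithrix)))),(Castanea,Culex)).
That clade has exactly 8 tips — every listed taxon and nothing else — so the group is monophyletic.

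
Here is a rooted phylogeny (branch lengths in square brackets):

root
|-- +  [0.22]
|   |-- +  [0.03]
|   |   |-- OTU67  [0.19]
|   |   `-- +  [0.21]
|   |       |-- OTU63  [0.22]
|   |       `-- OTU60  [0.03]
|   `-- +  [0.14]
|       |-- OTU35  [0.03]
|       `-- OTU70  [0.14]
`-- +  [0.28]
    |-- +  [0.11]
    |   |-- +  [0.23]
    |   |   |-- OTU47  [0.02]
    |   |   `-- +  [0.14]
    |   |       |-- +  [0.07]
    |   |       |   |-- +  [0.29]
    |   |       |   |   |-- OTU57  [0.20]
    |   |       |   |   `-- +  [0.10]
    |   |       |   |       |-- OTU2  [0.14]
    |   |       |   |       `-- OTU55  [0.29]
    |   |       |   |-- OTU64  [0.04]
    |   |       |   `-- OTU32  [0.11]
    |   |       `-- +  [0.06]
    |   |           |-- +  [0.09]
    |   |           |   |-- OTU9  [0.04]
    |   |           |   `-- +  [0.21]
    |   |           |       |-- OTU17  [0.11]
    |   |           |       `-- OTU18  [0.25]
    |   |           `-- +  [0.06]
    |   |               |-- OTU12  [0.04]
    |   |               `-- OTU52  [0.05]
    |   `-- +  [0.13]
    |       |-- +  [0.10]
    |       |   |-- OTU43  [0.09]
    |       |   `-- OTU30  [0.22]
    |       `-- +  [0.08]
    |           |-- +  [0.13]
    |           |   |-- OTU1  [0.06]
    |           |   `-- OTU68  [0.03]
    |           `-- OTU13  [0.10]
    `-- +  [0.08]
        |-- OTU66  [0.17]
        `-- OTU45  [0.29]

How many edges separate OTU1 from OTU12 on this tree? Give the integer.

9

The MRCA of OTU1 and OTU12 is the node subtending ((OTU47,(((OTU57,(OTU2,OTU55)),OTU64,OTU32),((OTU9,(OTU17,OTU18)),(OTU12,OTU52)))),((OTU43,OTU30),((OTU1,OTU68),OTU13))).
From OTU1 up to that node: 4 branches. From OTU12 up to the same node: 5 branches. Total: 4 + 5 = 9.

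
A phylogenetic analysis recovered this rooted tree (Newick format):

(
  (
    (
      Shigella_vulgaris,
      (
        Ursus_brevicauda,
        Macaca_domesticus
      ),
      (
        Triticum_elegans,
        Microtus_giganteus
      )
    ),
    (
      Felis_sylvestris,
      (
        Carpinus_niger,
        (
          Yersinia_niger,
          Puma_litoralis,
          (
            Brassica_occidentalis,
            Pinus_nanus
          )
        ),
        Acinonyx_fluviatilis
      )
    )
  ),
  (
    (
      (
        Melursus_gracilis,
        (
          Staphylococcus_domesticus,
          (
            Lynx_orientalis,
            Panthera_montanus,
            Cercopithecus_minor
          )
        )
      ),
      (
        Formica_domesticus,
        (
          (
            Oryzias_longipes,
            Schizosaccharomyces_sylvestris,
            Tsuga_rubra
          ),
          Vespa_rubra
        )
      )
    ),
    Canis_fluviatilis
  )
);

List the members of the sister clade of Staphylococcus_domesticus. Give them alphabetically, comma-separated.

Staphylococcus_domesticus attaches to the tree at the node subtending (Staphylococcus_domesticus,(Lynx_orientalis,Panthera_montanus,Cercopithecus_minor)).
The other lineage descending from that same node — the sister group — is (Lynx_orientalis,Panthera_montanus,Cercopithecus_minor); its 3 tips in alphabetical order are the answer.

Cercopithecus_minor, Lynx_orientalis, Panthera_montanus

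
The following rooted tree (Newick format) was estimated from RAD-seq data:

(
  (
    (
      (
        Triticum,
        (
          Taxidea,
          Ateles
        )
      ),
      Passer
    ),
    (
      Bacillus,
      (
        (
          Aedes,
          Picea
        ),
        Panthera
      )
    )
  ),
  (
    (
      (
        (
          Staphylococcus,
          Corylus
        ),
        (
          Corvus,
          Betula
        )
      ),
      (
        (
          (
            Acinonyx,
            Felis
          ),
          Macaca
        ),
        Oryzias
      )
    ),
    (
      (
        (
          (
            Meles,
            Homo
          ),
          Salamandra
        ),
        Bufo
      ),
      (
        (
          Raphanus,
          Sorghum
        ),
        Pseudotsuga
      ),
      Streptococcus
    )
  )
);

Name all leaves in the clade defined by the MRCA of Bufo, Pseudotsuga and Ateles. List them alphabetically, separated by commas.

Tracing Bufo: it sits inside (((Meles,Homo),Salamandra),Bufo).
Tracing Pseudotsuga: it sits inside ((Raphanus,Sorghum),Pseudotsuga).
Tracing Ateles: it sits inside (Taxidea,Ateles).
The smallest clade enclosing all 3 is the whole tree (their MRCA is the root), so the answer is all 24 tips in alphabetical order.

Acinonyx, Aedes, Ateles, Bacillus, Betula, Bufo, Corvus, Corylus, Felis, Homo, Macaca, Meles, Oryzias, Panthera, Passer, Picea, Pseudotsuga, Raphanus, Salamandra, Sorghum, Staphylococcus, Streptococcus, Taxidea, Triticum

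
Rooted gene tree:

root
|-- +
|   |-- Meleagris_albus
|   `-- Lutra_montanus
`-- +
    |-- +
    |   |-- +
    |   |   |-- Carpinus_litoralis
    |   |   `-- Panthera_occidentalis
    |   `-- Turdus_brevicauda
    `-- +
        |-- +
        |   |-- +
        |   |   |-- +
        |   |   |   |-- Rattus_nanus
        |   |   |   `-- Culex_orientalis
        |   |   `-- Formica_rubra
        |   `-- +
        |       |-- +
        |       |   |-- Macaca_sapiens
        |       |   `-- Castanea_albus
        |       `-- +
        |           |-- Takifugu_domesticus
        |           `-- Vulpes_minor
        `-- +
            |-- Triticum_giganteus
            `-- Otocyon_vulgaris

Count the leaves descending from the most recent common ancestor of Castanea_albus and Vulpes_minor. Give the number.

The MRCA of Castanea_albus and Vulpes_minor is the node subtending ((Macaca_sapiens,Castanea_albus),(Takifugu_domesticus,Vulpes_minor)).
That clade contains 4 terminal taxa: Castanea_albus, Macaca_sapiens, Takifugu_domesticus, Vulpes_minor.

4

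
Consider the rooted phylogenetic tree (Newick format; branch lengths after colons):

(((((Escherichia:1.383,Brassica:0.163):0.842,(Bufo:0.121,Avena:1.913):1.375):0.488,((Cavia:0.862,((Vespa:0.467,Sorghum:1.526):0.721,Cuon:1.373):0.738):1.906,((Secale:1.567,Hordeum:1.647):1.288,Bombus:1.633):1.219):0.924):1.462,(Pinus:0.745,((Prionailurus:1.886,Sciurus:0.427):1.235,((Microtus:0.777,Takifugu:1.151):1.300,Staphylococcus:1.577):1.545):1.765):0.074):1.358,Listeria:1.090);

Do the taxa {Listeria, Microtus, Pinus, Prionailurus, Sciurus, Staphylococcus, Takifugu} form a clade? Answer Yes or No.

No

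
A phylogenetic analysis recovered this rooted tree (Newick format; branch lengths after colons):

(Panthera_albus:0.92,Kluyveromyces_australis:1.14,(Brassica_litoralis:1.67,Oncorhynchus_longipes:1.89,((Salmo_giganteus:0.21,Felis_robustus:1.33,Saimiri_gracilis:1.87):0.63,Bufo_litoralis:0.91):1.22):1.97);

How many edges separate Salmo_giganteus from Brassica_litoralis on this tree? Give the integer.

The MRCA of Salmo_giganteus and Brassica_litoralis is the node subtending (Brassica_litoralis,Oncorhynchus_longipes,((Salmo_giganteus,Felis_robustus,Saimiri_gracilis),Bufo_litoralis)).
From Salmo_giganteus up to that node: 3 branches. From Brassica_litoralis up to the same node: 1 branch. Total: 3 + 1 = 4.

4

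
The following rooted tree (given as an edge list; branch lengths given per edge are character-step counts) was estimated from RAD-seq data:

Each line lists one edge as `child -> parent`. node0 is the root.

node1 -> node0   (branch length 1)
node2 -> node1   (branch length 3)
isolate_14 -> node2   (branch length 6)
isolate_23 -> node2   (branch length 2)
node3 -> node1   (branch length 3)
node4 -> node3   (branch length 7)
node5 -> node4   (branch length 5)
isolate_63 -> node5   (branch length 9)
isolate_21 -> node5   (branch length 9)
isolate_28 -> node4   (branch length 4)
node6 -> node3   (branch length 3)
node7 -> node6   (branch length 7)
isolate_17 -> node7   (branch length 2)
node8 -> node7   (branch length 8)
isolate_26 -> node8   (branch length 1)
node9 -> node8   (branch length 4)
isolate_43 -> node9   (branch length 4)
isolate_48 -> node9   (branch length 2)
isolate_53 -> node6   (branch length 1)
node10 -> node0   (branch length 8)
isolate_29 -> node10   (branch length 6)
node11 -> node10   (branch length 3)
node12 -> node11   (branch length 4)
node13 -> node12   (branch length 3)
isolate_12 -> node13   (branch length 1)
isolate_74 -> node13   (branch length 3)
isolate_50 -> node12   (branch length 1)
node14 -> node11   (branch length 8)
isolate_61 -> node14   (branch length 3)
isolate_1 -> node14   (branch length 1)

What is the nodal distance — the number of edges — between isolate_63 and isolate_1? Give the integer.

9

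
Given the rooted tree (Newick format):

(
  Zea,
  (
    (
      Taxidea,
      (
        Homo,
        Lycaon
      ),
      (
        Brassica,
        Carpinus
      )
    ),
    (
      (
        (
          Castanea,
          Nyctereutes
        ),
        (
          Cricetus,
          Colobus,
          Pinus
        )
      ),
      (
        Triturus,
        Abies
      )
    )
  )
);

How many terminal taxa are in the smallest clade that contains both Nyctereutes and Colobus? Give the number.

5

The MRCA of Nyctereutes and Colobus is the node subtending ((Castanea,Nyctereutes),(Cricetus,Colobus,Pinus)).
That clade contains 5 terminal taxa: Castanea, Colobus, Cricetus, Nyctereutes, Pinus.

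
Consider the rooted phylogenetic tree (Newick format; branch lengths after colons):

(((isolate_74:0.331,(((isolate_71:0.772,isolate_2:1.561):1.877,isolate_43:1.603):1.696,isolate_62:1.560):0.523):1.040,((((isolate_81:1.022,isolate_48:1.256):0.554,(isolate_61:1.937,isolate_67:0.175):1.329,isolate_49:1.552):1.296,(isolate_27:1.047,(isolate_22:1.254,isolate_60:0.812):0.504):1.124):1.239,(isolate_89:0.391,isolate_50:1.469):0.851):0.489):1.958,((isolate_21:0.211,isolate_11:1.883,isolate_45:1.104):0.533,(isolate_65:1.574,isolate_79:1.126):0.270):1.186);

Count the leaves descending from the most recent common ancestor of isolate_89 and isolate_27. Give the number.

The MRCA of isolate_89 and isolate_27 is the node subtending ((((isolate_81,isolate_48),(isolate_61,isolate_67),isolate_49),(isolate_27,(isolate_22,isolate_60))),(isolate_89,isolate_50)).
That clade contains 10 terminal taxa: isolate_22, isolate_27, isolate_48, isolate_49, isolate_50, isolate_60, isolate_61, isolate_67, isolate_81, isolate_89.

10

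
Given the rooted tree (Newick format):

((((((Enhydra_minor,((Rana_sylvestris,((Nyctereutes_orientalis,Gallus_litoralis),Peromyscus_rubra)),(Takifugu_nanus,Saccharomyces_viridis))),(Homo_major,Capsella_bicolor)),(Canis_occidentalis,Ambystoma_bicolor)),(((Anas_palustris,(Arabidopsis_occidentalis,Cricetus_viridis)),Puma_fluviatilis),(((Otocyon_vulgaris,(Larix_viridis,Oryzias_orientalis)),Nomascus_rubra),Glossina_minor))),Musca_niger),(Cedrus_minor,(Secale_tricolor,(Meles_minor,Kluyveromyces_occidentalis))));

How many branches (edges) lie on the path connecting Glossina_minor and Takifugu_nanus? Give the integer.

9

The MRCA of Glossina_minor and Takifugu_nanus is the node subtending ((((Enhydra_minor,((Rana_sylvestris,((Nyctereutes_orientalis,Gallus_litoralis),Peromyscus_rubra)),(Takifugu_nanus,Saccharomyces_viridis))),(Homo_major,Capsella_bicolor)),(Canis_occidentalis,Ambystoma_bicolor)),(((Anas_palustris,(Arabidopsis_occidentalis,Cricetus_viridis)),Puma_fluviatilis),(((Otocyon_vulgaris,(Larix_viridis,Oryzias_orientalis)),Nomascus_rubra),Glossina_minor))).
From Glossina_minor up to that node: 3 branches. From Takifugu_nanus up to the same node: 6 branches. Total: 3 + 6 = 9.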